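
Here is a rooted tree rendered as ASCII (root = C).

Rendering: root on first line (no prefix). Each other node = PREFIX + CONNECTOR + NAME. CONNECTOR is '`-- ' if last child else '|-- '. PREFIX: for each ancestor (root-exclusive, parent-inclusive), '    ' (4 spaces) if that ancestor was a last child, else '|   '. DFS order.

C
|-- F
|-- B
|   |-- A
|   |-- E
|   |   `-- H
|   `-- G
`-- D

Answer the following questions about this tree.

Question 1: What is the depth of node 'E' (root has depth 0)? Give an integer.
Path from root to E: C -> B -> E
Depth = number of edges = 2

Answer: 2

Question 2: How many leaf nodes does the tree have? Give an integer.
Answer: 5

Derivation:
Leaves (nodes with no children): A, D, F, G, H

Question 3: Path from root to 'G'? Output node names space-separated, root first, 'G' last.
Walk down from root: C -> B -> G

Answer: C B G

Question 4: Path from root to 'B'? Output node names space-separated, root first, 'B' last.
Answer: C B

Derivation:
Walk down from root: C -> B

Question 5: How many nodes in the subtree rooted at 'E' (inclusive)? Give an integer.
Answer: 2

Derivation:
Subtree rooted at E contains: E, H
Count = 2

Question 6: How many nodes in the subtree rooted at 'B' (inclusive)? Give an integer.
Answer: 5

Derivation:
Subtree rooted at B contains: A, B, E, G, H
Count = 5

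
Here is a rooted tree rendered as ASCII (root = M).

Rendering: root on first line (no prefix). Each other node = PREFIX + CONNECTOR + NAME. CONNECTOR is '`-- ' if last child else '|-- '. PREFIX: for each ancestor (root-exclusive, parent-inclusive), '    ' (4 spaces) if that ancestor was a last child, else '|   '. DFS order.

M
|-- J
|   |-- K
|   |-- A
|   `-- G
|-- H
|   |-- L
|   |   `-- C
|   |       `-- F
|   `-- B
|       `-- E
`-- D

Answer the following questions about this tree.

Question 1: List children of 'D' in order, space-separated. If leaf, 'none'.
Node D's children (from adjacency): (leaf)

Answer: none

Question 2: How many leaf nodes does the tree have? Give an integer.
Leaves (nodes with no children): A, D, E, F, G, K

Answer: 6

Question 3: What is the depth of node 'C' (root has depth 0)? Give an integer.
Answer: 3

Derivation:
Path from root to C: M -> H -> L -> C
Depth = number of edges = 3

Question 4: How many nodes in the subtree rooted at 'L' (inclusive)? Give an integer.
Answer: 3

Derivation:
Subtree rooted at L contains: C, F, L
Count = 3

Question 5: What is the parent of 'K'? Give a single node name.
Scan adjacency: K appears as child of J

Answer: J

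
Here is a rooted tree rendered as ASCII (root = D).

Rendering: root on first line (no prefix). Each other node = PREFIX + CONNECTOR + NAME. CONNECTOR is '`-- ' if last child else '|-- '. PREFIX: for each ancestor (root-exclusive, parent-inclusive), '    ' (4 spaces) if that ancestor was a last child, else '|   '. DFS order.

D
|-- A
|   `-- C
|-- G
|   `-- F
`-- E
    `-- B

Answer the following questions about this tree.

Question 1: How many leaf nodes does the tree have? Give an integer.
Leaves (nodes with no children): B, C, F

Answer: 3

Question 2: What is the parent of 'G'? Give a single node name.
Answer: D

Derivation:
Scan adjacency: G appears as child of D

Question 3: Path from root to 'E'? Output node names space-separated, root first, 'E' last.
Answer: D E

Derivation:
Walk down from root: D -> E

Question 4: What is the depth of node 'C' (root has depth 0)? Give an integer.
Answer: 2

Derivation:
Path from root to C: D -> A -> C
Depth = number of edges = 2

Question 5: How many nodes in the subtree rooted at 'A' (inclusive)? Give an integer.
Answer: 2

Derivation:
Subtree rooted at A contains: A, C
Count = 2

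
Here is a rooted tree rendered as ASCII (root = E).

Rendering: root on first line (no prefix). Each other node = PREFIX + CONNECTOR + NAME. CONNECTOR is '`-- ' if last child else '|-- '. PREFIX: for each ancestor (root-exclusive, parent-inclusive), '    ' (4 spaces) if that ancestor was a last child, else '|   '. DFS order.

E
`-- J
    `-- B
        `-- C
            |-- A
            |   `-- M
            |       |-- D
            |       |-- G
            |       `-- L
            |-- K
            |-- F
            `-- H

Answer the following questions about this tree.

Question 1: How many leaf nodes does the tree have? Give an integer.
Leaves (nodes with no children): D, F, G, H, K, L

Answer: 6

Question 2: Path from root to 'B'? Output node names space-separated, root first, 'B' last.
Answer: E J B

Derivation:
Walk down from root: E -> J -> B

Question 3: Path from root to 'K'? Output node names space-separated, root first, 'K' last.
Walk down from root: E -> J -> B -> C -> K

Answer: E J B C K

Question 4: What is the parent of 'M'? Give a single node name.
Answer: A

Derivation:
Scan adjacency: M appears as child of A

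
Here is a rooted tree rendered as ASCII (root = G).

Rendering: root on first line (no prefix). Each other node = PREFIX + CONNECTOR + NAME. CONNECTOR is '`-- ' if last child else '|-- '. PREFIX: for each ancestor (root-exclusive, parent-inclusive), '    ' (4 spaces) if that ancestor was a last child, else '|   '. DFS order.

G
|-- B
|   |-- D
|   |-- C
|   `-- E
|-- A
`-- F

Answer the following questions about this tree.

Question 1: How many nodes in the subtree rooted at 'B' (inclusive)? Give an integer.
Subtree rooted at B contains: B, C, D, E
Count = 4

Answer: 4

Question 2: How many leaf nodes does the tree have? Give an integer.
Answer: 5

Derivation:
Leaves (nodes with no children): A, C, D, E, F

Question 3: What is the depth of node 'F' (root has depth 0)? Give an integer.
Answer: 1

Derivation:
Path from root to F: G -> F
Depth = number of edges = 1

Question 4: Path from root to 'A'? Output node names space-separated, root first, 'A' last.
Walk down from root: G -> A

Answer: G A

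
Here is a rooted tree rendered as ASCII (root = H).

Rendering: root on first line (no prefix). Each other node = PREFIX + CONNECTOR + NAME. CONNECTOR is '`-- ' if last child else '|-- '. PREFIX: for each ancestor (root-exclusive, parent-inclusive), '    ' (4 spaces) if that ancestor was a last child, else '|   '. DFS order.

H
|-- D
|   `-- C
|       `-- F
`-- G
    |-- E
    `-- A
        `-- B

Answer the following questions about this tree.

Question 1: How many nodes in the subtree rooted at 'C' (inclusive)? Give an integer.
Subtree rooted at C contains: C, F
Count = 2

Answer: 2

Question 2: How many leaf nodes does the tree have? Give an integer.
Leaves (nodes with no children): B, E, F

Answer: 3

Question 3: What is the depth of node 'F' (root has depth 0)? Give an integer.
Path from root to F: H -> D -> C -> F
Depth = number of edges = 3

Answer: 3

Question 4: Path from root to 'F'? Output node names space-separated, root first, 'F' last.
Walk down from root: H -> D -> C -> F

Answer: H D C F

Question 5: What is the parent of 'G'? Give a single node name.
Scan adjacency: G appears as child of H

Answer: H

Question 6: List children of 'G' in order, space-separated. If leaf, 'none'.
Node G's children (from adjacency): E, A

Answer: E A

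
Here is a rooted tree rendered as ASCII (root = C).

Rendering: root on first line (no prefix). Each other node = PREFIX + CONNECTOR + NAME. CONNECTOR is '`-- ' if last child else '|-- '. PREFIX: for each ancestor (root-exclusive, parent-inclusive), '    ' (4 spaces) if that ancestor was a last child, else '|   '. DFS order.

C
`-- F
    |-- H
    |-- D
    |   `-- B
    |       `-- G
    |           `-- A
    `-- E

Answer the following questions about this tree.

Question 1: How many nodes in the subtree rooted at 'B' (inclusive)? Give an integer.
Answer: 3

Derivation:
Subtree rooted at B contains: A, B, G
Count = 3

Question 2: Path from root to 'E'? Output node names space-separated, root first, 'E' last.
Answer: C F E

Derivation:
Walk down from root: C -> F -> E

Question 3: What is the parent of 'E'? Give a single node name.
Answer: F

Derivation:
Scan adjacency: E appears as child of F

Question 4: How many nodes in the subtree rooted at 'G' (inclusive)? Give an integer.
Subtree rooted at G contains: A, G
Count = 2

Answer: 2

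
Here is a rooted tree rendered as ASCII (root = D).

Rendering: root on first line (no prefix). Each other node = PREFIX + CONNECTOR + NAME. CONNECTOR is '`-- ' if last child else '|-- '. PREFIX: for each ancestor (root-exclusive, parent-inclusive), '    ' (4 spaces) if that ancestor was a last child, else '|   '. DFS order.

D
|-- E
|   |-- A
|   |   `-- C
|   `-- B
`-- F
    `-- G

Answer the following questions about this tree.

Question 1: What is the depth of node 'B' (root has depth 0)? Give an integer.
Answer: 2

Derivation:
Path from root to B: D -> E -> B
Depth = number of edges = 2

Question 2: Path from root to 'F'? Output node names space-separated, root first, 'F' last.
Walk down from root: D -> F

Answer: D F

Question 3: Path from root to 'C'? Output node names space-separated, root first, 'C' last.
Walk down from root: D -> E -> A -> C

Answer: D E A C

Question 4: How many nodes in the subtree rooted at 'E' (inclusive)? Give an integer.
Answer: 4

Derivation:
Subtree rooted at E contains: A, B, C, E
Count = 4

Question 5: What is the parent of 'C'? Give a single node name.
Scan adjacency: C appears as child of A

Answer: A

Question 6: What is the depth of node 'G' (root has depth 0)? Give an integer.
Path from root to G: D -> F -> G
Depth = number of edges = 2

Answer: 2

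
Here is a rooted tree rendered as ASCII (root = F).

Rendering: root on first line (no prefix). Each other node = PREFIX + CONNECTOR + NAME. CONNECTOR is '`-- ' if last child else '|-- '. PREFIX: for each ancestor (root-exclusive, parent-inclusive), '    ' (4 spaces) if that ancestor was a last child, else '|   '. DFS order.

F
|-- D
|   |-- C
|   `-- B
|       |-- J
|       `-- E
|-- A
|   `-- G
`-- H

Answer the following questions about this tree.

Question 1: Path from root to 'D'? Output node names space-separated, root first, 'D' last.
Answer: F D

Derivation:
Walk down from root: F -> D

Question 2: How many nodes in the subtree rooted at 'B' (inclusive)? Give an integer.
Answer: 3

Derivation:
Subtree rooted at B contains: B, E, J
Count = 3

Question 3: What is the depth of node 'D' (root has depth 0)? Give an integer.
Answer: 1

Derivation:
Path from root to D: F -> D
Depth = number of edges = 1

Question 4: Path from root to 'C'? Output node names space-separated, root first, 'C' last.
Walk down from root: F -> D -> C

Answer: F D C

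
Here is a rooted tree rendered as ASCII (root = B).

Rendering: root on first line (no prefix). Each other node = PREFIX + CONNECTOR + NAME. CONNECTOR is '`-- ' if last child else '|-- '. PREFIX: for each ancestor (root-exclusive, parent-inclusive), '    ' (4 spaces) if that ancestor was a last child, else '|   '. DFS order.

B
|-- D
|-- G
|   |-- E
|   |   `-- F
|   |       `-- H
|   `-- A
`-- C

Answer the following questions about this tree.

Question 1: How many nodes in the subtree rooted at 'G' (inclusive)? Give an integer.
Answer: 5

Derivation:
Subtree rooted at G contains: A, E, F, G, H
Count = 5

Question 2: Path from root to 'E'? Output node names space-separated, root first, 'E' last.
Walk down from root: B -> G -> E

Answer: B G E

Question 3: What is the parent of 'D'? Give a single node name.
Answer: B

Derivation:
Scan adjacency: D appears as child of B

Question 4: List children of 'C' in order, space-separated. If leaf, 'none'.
Answer: none

Derivation:
Node C's children (from adjacency): (leaf)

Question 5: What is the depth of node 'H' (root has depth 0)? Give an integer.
Answer: 4

Derivation:
Path from root to H: B -> G -> E -> F -> H
Depth = number of edges = 4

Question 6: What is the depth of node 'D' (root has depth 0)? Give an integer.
Answer: 1

Derivation:
Path from root to D: B -> D
Depth = number of edges = 1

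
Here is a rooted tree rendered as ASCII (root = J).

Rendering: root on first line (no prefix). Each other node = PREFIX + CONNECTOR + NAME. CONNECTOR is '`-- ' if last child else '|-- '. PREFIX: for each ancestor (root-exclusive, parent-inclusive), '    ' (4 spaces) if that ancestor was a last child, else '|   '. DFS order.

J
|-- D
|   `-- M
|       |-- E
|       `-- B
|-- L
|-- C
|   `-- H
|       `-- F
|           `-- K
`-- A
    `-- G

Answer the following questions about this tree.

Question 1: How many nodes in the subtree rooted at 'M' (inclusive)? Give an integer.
Subtree rooted at M contains: B, E, M
Count = 3

Answer: 3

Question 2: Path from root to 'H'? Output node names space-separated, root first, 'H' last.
Walk down from root: J -> C -> H

Answer: J C H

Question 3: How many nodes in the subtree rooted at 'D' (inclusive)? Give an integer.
Subtree rooted at D contains: B, D, E, M
Count = 4

Answer: 4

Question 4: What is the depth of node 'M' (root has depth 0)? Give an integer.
Answer: 2

Derivation:
Path from root to M: J -> D -> M
Depth = number of edges = 2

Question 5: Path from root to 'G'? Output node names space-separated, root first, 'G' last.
Answer: J A G

Derivation:
Walk down from root: J -> A -> G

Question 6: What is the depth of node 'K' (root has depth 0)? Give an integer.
Answer: 4

Derivation:
Path from root to K: J -> C -> H -> F -> K
Depth = number of edges = 4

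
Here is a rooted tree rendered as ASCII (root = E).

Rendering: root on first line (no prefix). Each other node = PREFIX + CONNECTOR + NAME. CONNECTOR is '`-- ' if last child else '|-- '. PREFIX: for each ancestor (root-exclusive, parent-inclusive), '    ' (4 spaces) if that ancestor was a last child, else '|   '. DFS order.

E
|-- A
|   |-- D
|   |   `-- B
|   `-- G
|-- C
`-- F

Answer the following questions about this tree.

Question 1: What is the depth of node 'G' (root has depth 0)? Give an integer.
Answer: 2

Derivation:
Path from root to G: E -> A -> G
Depth = number of edges = 2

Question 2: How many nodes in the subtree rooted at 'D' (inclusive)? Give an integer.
Subtree rooted at D contains: B, D
Count = 2

Answer: 2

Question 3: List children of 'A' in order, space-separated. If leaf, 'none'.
Node A's children (from adjacency): D, G

Answer: D G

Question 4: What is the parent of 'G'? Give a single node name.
Scan adjacency: G appears as child of A

Answer: A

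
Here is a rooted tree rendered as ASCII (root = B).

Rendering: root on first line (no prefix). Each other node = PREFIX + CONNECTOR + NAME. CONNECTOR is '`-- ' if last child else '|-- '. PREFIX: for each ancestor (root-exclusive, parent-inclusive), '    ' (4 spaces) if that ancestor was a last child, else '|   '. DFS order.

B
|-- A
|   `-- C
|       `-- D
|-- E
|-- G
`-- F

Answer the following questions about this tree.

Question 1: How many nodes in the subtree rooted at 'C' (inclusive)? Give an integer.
Answer: 2

Derivation:
Subtree rooted at C contains: C, D
Count = 2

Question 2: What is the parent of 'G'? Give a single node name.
Answer: B

Derivation:
Scan adjacency: G appears as child of B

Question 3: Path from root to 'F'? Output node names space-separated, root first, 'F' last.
Answer: B F

Derivation:
Walk down from root: B -> F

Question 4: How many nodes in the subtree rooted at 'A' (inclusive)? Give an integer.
Subtree rooted at A contains: A, C, D
Count = 3

Answer: 3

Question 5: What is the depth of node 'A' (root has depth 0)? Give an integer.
Answer: 1

Derivation:
Path from root to A: B -> A
Depth = number of edges = 1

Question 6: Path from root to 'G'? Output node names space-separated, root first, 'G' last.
Answer: B G

Derivation:
Walk down from root: B -> G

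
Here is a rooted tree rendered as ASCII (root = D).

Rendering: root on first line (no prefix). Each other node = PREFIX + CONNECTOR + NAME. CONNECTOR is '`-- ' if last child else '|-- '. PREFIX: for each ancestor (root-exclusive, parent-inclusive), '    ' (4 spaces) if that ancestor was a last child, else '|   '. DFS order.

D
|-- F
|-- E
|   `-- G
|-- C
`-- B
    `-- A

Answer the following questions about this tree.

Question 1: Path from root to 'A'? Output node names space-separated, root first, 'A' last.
Answer: D B A

Derivation:
Walk down from root: D -> B -> A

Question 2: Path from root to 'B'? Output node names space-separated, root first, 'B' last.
Answer: D B

Derivation:
Walk down from root: D -> B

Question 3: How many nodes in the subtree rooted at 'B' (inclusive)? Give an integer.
Answer: 2

Derivation:
Subtree rooted at B contains: A, B
Count = 2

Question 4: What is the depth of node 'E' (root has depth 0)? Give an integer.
Path from root to E: D -> E
Depth = number of edges = 1

Answer: 1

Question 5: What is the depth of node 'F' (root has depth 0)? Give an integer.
Path from root to F: D -> F
Depth = number of edges = 1

Answer: 1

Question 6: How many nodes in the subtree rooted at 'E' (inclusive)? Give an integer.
Subtree rooted at E contains: E, G
Count = 2

Answer: 2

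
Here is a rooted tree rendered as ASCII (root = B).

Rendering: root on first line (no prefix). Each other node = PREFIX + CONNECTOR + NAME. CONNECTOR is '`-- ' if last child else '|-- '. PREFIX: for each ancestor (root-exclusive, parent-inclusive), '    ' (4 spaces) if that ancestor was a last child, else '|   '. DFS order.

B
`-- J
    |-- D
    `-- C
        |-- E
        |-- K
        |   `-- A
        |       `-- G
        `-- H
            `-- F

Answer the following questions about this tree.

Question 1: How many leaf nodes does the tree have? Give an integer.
Leaves (nodes with no children): D, E, F, G

Answer: 4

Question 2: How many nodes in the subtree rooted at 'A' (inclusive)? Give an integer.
Subtree rooted at A contains: A, G
Count = 2

Answer: 2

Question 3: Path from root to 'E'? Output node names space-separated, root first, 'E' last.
Answer: B J C E

Derivation:
Walk down from root: B -> J -> C -> E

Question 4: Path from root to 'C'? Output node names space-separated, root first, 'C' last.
Walk down from root: B -> J -> C

Answer: B J C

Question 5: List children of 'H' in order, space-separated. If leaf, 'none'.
Node H's children (from adjacency): F

Answer: F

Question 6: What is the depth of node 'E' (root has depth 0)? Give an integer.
Path from root to E: B -> J -> C -> E
Depth = number of edges = 3

Answer: 3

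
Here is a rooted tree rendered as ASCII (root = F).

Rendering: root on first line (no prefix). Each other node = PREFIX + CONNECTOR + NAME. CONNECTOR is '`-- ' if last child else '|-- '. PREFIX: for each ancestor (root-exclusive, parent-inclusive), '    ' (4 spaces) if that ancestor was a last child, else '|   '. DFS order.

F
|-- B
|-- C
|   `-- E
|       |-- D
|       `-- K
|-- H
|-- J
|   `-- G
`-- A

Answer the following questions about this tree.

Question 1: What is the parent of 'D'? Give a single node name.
Scan adjacency: D appears as child of E

Answer: E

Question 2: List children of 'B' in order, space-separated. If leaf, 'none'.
Node B's children (from adjacency): (leaf)

Answer: none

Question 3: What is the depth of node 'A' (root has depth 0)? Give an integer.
Path from root to A: F -> A
Depth = number of edges = 1

Answer: 1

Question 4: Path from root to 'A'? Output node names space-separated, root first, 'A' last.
Walk down from root: F -> A

Answer: F A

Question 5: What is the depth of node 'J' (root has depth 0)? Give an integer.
Answer: 1

Derivation:
Path from root to J: F -> J
Depth = number of edges = 1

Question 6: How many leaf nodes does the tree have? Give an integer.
Answer: 6

Derivation:
Leaves (nodes with no children): A, B, D, G, H, K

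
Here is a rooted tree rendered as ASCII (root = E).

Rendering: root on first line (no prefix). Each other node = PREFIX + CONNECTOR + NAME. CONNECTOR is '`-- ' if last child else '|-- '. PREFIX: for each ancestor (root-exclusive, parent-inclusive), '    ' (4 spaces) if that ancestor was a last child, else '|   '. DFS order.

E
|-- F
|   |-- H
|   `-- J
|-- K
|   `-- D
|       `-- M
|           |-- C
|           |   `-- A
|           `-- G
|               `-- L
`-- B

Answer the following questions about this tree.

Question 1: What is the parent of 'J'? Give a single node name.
Scan adjacency: J appears as child of F

Answer: F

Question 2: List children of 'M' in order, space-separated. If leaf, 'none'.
Node M's children (from adjacency): C, G

Answer: C G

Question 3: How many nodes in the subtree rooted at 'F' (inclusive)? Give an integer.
Subtree rooted at F contains: F, H, J
Count = 3

Answer: 3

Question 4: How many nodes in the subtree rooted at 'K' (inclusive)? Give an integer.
Subtree rooted at K contains: A, C, D, G, K, L, M
Count = 7

Answer: 7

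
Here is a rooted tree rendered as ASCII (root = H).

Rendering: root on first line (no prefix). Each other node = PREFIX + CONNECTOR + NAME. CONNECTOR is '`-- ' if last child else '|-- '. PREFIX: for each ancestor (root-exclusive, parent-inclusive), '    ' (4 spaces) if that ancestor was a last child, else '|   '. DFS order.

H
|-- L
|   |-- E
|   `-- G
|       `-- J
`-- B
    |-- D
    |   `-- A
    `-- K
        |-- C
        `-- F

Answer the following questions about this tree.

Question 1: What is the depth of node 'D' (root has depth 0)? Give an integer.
Path from root to D: H -> B -> D
Depth = number of edges = 2

Answer: 2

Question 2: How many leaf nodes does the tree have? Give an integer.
Leaves (nodes with no children): A, C, E, F, J

Answer: 5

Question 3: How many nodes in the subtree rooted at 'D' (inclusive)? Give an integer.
Answer: 2

Derivation:
Subtree rooted at D contains: A, D
Count = 2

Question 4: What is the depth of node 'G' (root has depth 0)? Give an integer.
Answer: 2

Derivation:
Path from root to G: H -> L -> G
Depth = number of edges = 2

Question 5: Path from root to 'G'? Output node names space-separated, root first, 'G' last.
Answer: H L G

Derivation:
Walk down from root: H -> L -> G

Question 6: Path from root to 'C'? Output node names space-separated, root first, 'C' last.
Walk down from root: H -> B -> K -> C

Answer: H B K C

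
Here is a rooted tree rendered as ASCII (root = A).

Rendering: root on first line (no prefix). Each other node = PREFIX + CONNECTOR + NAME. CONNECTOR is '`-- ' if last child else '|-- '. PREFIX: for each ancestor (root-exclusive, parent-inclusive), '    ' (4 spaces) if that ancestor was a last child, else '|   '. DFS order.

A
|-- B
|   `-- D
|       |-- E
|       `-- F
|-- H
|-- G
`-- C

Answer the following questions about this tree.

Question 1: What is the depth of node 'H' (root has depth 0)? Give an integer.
Answer: 1

Derivation:
Path from root to H: A -> H
Depth = number of edges = 1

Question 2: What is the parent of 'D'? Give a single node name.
Answer: B

Derivation:
Scan adjacency: D appears as child of B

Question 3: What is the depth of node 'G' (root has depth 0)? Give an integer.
Answer: 1

Derivation:
Path from root to G: A -> G
Depth = number of edges = 1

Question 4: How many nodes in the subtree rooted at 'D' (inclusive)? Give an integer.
Answer: 3

Derivation:
Subtree rooted at D contains: D, E, F
Count = 3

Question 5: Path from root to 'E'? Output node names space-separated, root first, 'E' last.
Answer: A B D E

Derivation:
Walk down from root: A -> B -> D -> E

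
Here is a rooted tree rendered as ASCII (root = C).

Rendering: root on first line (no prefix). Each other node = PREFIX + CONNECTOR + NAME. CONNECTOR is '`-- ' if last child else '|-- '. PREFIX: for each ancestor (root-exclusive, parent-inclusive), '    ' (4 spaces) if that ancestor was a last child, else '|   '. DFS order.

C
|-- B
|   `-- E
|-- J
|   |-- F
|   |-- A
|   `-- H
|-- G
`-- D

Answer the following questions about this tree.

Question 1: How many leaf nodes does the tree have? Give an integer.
Answer: 6

Derivation:
Leaves (nodes with no children): A, D, E, F, G, H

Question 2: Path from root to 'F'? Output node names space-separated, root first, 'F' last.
Answer: C J F

Derivation:
Walk down from root: C -> J -> F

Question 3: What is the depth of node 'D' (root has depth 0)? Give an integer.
Path from root to D: C -> D
Depth = number of edges = 1

Answer: 1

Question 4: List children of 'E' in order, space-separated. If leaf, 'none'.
Node E's children (from adjacency): (leaf)

Answer: none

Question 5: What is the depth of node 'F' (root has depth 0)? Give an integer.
Answer: 2

Derivation:
Path from root to F: C -> J -> F
Depth = number of edges = 2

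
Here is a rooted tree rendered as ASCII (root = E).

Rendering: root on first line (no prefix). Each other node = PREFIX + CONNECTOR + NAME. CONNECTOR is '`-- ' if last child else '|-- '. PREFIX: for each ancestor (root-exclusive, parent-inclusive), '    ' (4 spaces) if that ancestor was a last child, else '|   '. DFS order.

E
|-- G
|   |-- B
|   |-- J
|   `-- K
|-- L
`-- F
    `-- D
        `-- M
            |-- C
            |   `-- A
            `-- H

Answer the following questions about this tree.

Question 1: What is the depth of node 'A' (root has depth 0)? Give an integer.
Answer: 5

Derivation:
Path from root to A: E -> F -> D -> M -> C -> A
Depth = number of edges = 5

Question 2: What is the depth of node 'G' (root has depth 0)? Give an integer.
Path from root to G: E -> G
Depth = number of edges = 1

Answer: 1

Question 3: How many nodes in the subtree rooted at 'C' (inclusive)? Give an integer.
Answer: 2

Derivation:
Subtree rooted at C contains: A, C
Count = 2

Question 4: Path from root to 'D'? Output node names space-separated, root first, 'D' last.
Walk down from root: E -> F -> D

Answer: E F D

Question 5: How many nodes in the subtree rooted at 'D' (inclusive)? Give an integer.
Answer: 5

Derivation:
Subtree rooted at D contains: A, C, D, H, M
Count = 5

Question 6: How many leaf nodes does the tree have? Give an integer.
Answer: 6

Derivation:
Leaves (nodes with no children): A, B, H, J, K, L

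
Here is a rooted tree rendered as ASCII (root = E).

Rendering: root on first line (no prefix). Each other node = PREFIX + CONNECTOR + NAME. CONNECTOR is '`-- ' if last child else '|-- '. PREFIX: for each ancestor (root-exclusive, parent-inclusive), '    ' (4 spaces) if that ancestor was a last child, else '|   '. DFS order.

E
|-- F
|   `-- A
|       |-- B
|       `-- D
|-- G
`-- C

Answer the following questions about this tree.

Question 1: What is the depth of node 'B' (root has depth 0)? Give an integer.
Answer: 3

Derivation:
Path from root to B: E -> F -> A -> B
Depth = number of edges = 3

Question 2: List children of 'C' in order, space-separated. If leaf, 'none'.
Node C's children (from adjacency): (leaf)

Answer: none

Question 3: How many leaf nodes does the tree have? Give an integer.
Leaves (nodes with no children): B, C, D, G

Answer: 4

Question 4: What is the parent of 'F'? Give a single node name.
Scan adjacency: F appears as child of E

Answer: E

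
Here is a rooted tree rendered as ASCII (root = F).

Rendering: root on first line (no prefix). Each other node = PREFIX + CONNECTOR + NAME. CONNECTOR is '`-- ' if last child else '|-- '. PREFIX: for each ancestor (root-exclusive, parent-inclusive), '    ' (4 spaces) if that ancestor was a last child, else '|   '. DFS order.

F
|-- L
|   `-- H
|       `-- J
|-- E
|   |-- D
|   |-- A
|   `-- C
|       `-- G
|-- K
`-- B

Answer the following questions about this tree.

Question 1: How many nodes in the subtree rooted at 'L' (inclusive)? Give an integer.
Subtree rooted at L contains: H, J, L
Count = 3

Answer: 3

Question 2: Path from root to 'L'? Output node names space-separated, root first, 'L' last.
Answer: F L

Derivation:
Walk down from root: F -> L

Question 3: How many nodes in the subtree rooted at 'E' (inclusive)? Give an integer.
Subtree rooted at E contains: A, C, D, E, G
Count = 5

Answer: 5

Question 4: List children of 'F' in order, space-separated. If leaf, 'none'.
Node F's children (from adjacency): L, E, K, B

Answer: L E K B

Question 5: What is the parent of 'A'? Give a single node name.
Answer: E

Derivation:
Scan adjacency: A appears as child of E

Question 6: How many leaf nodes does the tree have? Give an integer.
Answer: 6

Derivation:
Leaves (nodes with no children): A, B, D, G, J, K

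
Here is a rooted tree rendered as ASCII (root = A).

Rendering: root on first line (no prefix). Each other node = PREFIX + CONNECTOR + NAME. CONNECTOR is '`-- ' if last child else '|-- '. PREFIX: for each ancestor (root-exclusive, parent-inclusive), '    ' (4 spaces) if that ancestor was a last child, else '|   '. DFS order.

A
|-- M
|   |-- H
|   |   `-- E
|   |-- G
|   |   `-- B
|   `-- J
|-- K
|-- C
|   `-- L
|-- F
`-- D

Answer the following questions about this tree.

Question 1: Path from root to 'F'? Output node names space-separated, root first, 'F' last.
Answer: A F

Derivation:
Walk down from root: A -> F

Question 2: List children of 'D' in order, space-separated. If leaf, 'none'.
Node D's children (from adjacency): (leaf)

Answer: none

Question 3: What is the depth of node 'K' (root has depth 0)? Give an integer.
Answer: 1

Derivation:
Path from root to K: A -> K
Depth = number of edges = 1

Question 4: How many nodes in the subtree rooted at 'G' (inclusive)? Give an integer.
Answer: 2

Derivation:
Subtree rooted at G contains: B, G
Count = 2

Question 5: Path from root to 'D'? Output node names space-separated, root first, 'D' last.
Answer: A D

Derivation:
Walk down from root: A -> D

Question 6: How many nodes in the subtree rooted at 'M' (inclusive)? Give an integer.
Subtree rooted at M contains: B, E, G, H, J, M
Count = 6

Answer: 6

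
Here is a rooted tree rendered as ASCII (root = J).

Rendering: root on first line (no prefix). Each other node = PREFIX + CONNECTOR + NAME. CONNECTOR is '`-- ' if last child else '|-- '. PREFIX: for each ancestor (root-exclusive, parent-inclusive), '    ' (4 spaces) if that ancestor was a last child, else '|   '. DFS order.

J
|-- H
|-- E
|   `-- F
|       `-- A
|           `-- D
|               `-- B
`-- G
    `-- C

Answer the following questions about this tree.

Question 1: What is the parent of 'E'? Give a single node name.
Scan adjacency: E appears as child of J

Answer: J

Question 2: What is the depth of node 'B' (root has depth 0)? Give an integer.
Path from root to B: J -> E -> F -> A -> D -> B
Depth = number of edges = 5

Answer: 5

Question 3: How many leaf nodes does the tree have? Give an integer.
Leaves (nodes with no children): B, C, H

Answer: 3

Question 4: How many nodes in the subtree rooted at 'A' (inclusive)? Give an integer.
Answer: 3

Derivation:
Subtree rooted at A contains: A, B, D
Count = 3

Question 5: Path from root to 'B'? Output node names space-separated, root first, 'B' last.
Walk down from root: J -> E -> F -> A -> D -> B

Answer: J E F A D B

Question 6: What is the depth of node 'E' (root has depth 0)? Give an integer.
Answer: 1

Derivation:
Path from root to E: J -> E
Depth = number of edges = 1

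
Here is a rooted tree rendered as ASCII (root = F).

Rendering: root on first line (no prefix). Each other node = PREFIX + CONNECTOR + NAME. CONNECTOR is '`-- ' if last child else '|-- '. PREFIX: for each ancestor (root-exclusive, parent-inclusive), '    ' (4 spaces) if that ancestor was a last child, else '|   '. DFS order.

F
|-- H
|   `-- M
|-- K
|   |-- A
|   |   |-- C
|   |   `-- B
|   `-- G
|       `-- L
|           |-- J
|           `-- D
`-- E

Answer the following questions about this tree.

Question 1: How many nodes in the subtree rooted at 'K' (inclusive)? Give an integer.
Answer: 8

Derivation:
Subtree rooted at K contains: A, B, C, D, G, J, K, L
Count = 8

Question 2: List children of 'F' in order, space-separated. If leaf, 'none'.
Answer: H K E

Derivation:
Node F's children (from adjacency): H, K, E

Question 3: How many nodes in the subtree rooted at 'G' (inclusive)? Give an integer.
Answer: 4

Derivation:
Subtree rooted at G contains: D, G, J, L
Count = 4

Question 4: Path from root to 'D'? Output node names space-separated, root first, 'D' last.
Walk down from root: F -> K -> G -> L -> D

Answer: F K G L D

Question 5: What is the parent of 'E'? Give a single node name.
Answer: F

Derivation:
Scan adjacency: E appears as child of F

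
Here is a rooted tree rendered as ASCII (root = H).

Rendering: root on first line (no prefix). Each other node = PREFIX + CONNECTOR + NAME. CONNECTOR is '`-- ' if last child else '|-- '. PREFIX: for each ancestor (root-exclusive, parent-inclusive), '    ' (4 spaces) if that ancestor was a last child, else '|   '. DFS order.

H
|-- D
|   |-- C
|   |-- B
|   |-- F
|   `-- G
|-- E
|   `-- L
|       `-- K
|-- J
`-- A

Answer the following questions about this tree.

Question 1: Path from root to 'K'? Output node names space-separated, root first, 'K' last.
Answer: H E L K

Derivation:
Walk down from root: H -> E -> L -> K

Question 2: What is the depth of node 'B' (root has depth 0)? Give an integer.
Path from root to B: H -> D -> B
Depth = number of edges = 2

Answer: 2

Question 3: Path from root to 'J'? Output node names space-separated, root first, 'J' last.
Walk down from root: H -> J

Answer: H J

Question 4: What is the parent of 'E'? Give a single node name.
Answer: H

Derivation:
Scan adjacency: E appears as child of H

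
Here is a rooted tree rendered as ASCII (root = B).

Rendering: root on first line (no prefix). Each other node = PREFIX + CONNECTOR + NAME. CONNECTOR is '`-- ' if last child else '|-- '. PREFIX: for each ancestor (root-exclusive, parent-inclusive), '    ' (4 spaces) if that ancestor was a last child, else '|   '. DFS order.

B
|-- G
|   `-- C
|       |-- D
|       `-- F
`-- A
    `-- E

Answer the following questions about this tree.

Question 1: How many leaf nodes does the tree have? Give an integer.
Leaves (nodes with no children): D, E, F

Answer: 3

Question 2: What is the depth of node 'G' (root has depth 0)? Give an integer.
Answer: 1

Derivation:
Path from root to G: B -> G
Depth = number of edges = 1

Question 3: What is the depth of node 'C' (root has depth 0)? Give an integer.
Path from root to C: B -> G -> C
Depth = number of edges = 2

Answer: 2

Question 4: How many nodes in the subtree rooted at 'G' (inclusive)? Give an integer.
Subtree rooted at G contains: C, D, F, G
Count = 4

Answer: 4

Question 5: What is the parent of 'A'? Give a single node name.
Answer: B

Derivation:
Scan adjacency: A appears as child of B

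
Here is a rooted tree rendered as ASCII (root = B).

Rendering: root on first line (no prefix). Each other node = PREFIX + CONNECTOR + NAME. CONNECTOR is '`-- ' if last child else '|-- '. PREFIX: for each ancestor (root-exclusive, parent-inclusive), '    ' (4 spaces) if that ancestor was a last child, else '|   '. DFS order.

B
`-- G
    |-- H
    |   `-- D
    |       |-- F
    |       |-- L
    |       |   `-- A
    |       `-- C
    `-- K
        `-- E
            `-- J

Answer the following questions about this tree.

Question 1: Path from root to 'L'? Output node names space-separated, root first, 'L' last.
Walk down from root: B -> G -> H -> D -> L

Answer: B G H D L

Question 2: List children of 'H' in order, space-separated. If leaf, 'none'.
Answer: D

Derivation:
Node H's children (from adjacency): D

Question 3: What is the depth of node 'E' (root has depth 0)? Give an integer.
Answer: 3

Derivation:
Path from root to E: B -> G -> K -> E
Depth = number of edges = 3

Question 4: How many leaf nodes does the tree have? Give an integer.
Answer: 4

Derivation:
Leaves (nodes with no children): A, C, F, J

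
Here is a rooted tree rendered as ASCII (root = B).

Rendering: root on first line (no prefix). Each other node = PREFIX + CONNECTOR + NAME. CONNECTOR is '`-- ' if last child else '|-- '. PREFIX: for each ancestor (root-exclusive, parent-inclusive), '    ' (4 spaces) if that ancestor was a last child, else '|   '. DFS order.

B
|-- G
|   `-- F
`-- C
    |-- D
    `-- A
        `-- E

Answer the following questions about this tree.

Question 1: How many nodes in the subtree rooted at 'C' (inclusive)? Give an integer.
Answer: 4

Derivation:
Subtree rooted at C contains: A, C, D, E
Count = 4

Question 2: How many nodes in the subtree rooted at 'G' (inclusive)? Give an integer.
Subtree rooted at G contains: F, G
Count = 2

Answer: 2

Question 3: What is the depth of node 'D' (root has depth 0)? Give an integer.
Answer: 2

Derivation:
Path from root to D: B -> C -> D
Depth = number of edges = 2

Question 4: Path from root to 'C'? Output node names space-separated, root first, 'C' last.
Answer: B C

Derivation:
Walk down from root: B -> C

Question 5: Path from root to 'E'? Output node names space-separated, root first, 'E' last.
Walk down from root: B -> C -> A -> E

Answer: B C A E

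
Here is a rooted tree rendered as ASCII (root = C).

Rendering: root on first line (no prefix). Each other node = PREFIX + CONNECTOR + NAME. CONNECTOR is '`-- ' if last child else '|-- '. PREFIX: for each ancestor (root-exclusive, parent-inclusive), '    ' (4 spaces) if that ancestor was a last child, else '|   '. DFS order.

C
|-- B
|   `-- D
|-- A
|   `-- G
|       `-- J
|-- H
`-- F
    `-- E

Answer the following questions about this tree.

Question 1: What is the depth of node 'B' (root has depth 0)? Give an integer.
Path from root to B: C -> B
Depth = number of edges = 1

Answer: 1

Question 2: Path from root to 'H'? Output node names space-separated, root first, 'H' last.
Answer: C H

Derivation:
Walk down from root: C -> H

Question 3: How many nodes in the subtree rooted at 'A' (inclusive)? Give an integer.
Subtree rooted at A contains: A, G, J
Count = 3

Answer: 3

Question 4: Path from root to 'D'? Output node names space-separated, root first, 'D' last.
Answer: C B D

Derivation:
Walk down from root: C -> B -> D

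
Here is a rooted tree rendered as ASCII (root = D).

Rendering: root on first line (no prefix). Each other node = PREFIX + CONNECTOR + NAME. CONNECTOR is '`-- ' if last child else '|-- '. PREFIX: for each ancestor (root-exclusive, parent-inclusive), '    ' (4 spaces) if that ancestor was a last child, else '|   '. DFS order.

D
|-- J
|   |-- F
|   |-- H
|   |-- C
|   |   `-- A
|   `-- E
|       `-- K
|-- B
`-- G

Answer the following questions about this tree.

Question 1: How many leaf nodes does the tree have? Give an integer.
Leaves (nodes with no children): A, B, F, G, H, K

Answer: 6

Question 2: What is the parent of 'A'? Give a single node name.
Answer: C

Derivation:
Scan adjacency: A appears as child of C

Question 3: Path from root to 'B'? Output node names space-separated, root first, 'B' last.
Answer: D B

Derivation:
Walk down from root: D -> B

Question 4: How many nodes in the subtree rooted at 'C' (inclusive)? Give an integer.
Answer: 2

Derivation:
Subtree rooted at C contains: A, C
Count = 2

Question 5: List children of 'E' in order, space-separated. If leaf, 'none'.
Node E's children (from adjacency): K

Answer: K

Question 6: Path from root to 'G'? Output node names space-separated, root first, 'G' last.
Answer: D G

Derivation:
Walk down from root: D -> G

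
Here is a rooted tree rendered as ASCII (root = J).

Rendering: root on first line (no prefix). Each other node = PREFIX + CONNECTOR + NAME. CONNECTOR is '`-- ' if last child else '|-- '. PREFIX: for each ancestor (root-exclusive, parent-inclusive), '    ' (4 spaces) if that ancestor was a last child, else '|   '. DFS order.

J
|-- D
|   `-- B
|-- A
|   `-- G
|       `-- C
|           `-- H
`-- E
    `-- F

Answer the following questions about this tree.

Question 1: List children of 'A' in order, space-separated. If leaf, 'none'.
Answer: G

Derivation:
Node A's children (from adjacency): G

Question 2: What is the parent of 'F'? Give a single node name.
Answer: E

Derivation:
Scan adjacency: F appears as child of E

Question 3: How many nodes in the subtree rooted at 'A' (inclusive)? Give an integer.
Subtree rooted at A contains: A, C, G, H
Count = 4

Answer: 4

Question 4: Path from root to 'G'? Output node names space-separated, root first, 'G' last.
Walk down from root: J -> A -> G

Answer: J A G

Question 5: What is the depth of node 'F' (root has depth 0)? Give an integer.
Answer: 2

Derivation:
Path from root to F: J -> E -> F
Depth = number of edges = 2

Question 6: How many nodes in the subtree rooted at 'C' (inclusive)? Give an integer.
Answer: 2

Derivation:
Subtree rooted at C contains: C, H
Count = 2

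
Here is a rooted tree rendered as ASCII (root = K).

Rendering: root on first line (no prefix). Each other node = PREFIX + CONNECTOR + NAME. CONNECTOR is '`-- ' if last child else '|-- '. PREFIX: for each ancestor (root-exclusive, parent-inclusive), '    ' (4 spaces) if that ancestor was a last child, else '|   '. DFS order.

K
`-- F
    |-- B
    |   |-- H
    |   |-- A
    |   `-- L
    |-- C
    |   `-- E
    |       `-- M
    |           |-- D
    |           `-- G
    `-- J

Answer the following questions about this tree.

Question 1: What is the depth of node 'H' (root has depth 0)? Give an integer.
Answer: 3

Derivation:
Path from root to H: K -> F -> B -> H
Depth = number of edges = 3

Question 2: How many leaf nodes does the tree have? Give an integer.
Leaves (nodes with no children): A, D, G, H, J, L

Answer: 6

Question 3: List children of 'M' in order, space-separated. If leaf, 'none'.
Answer: D G

Derivation:
Node M's children (from adjacency): D, G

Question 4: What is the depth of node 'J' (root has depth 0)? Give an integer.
Path from root to J: K -> F -> J
Depth = number of edges = 2

Answer: 2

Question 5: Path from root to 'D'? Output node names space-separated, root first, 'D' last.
Walk down from root: K -> F -> C -> E -> M -> D

Answer: K F C E M D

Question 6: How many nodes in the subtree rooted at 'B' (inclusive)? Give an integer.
Subtree rooted at B contains: A, B, H, L
Count = 4

Answer: 4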